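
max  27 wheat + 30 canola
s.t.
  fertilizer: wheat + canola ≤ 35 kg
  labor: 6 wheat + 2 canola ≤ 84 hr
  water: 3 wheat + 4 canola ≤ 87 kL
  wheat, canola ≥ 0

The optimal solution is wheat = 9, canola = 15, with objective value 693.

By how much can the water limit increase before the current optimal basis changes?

Binding constraints: labor, water. The basis is B = [[6,2],[3,4]] with det 18.
Per unit increase in water, x* moves by d = (-0.1111, 0.3333).
The basis stays optimal until fertilizer becomes binding; allowable increase = 49.5 kL.

49.5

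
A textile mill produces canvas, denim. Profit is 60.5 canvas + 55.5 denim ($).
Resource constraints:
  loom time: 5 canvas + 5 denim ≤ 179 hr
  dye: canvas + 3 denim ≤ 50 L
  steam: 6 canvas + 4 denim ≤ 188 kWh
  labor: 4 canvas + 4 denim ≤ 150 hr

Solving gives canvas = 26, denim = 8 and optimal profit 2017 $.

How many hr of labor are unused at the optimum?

labor used = 4·26 + 4·8 = 136; slack = 150 − 136 = 14.

14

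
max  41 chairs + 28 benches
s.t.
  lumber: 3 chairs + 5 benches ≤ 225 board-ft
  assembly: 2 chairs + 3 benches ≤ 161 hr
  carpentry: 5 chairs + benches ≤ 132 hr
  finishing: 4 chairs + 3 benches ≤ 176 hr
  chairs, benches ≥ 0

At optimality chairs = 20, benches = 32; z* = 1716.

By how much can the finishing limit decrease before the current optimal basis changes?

Binding constraints: carpentry, finishing. The basis is B = [[5,1],[4,3]] with det 11.
Per unit decrease in finishing, x* moves by d = (0.0909, -0.4545).
The basis stays optimal until benches reaches 0; allowable decrease = 70.4 hr.

70.4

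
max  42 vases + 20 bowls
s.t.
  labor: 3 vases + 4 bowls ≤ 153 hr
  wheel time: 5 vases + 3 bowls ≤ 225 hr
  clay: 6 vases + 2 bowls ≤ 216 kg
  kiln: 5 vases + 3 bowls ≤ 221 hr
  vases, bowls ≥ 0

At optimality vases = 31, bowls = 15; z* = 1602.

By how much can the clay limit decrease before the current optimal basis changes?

139.5

Binding constraints: labor, clay. The basis is B = [[3,4],[6,2]] with det -18.
Per unit decrease in clay, x* moves by d = (-0.2222, 0.1667).
The basis stays optimal until vases reaches 0; allowable decrease = 139.5 kg.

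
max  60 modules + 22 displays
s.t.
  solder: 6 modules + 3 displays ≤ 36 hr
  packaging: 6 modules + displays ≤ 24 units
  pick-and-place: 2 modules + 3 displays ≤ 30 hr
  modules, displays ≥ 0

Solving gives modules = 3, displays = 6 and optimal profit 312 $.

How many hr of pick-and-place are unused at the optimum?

6

pick-and-place used = 2·3 + 3·6 = 24; slack = 30 − 24 = 6.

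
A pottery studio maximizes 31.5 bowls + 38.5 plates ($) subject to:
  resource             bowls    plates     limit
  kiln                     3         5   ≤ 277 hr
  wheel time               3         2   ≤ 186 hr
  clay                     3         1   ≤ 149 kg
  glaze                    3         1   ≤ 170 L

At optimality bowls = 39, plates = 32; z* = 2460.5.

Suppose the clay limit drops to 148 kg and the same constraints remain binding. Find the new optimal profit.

Check each constraint at x*: kiln 277/277 (tight); wheel time 181/186 (slack 5); clay 149/149 (tight); glaze 149/170 (slack 21).
Slack constraints have shadow price 0 (complementary slackness).
From A_Bᵀ y = c: 3·y_kiln + 3·y_clay = 31.5; 5·y_kiln + 1·y_clay = 38.5.
→ y_kiln = 7 and y_clay = 3.5.
Δz = y_clay·Δb = 3.5 × (-1) = -3.5, so new z* = 2460.5 − 3.5 = 2457.

2457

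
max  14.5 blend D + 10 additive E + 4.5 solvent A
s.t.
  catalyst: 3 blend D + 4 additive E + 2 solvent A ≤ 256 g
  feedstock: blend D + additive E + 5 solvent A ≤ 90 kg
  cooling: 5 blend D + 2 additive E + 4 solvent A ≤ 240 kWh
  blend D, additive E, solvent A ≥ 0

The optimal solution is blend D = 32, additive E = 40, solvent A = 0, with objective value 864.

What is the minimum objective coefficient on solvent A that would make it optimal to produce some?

11

Binding: catalyst and cooling. Non-binding: feedstock (18 unused).
Slack constraints have shadow price 0 (complementary slackness).
Dual feasibility on the basic columns requires 3·y_catalyst + 5·y_cooling = 14.5, 4·y_catalyst + 2·y_cooling = 10.
→ y_catalyst = 1.5 and y_cooling = 2.
solvent A enters the basis when its profit ≥ yᵀa₃ = 1.5·2 + 2·4 = 11.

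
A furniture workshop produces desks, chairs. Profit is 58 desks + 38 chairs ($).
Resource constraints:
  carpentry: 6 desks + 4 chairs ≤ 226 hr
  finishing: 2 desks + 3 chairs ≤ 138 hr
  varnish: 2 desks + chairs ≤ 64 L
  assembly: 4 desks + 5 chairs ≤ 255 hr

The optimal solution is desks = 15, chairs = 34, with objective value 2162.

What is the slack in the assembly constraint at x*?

25

assembly used = 4·15 + 5·34 = 230; slack = 255 − 230 = 25.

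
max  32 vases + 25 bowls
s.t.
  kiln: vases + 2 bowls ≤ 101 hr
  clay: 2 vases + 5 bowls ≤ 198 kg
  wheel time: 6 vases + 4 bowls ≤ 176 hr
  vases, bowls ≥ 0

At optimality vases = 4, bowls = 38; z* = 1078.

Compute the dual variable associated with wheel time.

5

At the optimum: kiln uses 80 of 101 (slack = 21); clay uses 198 of 198 (binding); wheel time uses 176 of 176 (binding).
By complementary slackness, y = 0 for the non-binding constraint.
The binding rows give the dual system: 2·y_clay + 6·y_wheel time = 32 and 5·y_clay + 4·y_wheel time = 25.
Solving: y_clay = 1, y_wheel time = 5.
Shadow price of wheel time = 5.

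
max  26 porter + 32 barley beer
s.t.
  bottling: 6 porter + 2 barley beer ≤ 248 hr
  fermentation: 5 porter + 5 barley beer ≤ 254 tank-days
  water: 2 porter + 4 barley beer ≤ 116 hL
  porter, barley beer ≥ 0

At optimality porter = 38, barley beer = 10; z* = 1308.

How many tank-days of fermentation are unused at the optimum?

14

fermentation used = 5·38 + 5·10 = 240; slack = 254 − 240 = 14.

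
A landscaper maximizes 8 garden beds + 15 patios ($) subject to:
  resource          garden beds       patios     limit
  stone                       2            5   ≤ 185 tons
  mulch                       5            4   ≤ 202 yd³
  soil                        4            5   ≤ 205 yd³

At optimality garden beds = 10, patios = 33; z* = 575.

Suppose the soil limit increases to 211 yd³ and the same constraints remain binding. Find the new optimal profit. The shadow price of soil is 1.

Δb = 6, so new z* = 575 + (1)·(6) = 575 + 6 = 581.

581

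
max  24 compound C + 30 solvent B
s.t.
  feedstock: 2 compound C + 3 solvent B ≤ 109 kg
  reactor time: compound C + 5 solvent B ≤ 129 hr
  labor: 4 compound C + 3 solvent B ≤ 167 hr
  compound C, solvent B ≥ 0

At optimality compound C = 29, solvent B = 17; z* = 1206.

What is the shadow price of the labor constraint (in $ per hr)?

Binding: feedstock and labor. Non-binding: reactor time (15 unused).
By complementary slackness, y = 0 for the non-binding constraint.
The binding rows give the dual system: 2·y_feedstock + 4·y_labor = 24 and 3·y_feedstock + 3·y_labor = 30.
This yields shadow prices y_feedstock = 8, y_labor = 2.
Shadow price of labor = 2.

2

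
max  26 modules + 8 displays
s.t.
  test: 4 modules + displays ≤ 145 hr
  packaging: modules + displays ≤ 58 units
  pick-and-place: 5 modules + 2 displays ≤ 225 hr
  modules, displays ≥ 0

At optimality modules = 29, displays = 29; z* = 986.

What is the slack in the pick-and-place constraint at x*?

22

pick-and-place used = 5·29 + 2·29 = 203; slack = 225 − 203 = 22.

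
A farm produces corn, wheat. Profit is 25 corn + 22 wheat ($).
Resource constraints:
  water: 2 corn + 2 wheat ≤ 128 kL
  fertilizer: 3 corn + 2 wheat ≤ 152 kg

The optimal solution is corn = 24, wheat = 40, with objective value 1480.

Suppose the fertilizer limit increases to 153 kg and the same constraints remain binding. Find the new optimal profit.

1483

Both water and fertilizer are binding at x*.
From A_Bᵀ y = c: 2·y_water + 3·y_fertilizer = 25; 2·y_water + 2·y_fertilizer = 22.
Solving: y_water = 8, y_fertilizer = 3.
Δz = y_fertilizer·Δb = 3 × (1) = 3, so new z* = 1480 + 3 = 1483.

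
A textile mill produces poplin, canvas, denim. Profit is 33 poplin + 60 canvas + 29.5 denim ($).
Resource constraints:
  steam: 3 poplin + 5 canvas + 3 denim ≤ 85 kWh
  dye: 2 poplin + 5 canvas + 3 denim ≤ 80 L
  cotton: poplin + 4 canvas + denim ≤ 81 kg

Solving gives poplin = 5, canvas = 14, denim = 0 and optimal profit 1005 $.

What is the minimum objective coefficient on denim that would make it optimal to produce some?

At the optimum: steam uses 85 of 85 (binding); dye uses 80 of 80 (binding); cotton uses 61 of 81 (slack = 20).
By complementary slackness, y = 0 for the non-binding constraint.
The binding rows give the dual system: 3·y_steam + 2·y_dye = 33 and 5·y_steam + 5·y_dye = 60.
Solving: y_steam = 9, y_dye = 3.
denim enters the basis when its profit ≥ yᵀa₃ = 9·3 + 3·3 = 36.

36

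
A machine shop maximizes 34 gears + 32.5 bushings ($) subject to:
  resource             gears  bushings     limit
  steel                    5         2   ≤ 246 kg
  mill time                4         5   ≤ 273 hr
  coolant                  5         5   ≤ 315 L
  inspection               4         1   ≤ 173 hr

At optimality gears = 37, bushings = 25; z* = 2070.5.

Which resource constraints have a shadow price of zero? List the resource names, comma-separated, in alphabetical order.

coolant, steel

steel: 235/246 (slack 11)
mill time: 273/273 (binding)
coolant: 310/315 (slack 5)
inspection: 173/173 (binding)
By complementary slackness, a constraint with positive slack has shadow price 0 → coolant, steel.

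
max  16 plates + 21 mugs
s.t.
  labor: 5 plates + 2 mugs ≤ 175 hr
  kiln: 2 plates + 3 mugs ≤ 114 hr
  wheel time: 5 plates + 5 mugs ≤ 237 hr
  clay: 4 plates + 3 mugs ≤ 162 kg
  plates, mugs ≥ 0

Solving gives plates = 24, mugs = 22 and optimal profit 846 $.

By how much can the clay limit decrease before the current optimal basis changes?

48

Binding constraints: kiln, clay. The basis is B = [[2,3],[4,3]] with det -6.
Per unit decrease in clay, x* moves by d = (-0.5, 0.3333).
The basis stays optimal until plates reaches 0; allowable decrease = 48 kg.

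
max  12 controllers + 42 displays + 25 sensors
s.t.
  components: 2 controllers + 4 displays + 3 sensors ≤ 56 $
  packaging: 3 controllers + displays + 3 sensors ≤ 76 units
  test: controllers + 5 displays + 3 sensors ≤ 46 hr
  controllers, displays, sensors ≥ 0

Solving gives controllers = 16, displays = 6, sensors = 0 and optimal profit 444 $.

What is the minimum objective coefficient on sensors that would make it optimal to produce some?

27

At the optimum: components uses 56 of 56 (binding); packaging uses 54 of 76 (slack = 22); test uses 46 of 46 (binding).
Slack constraints have shadow price 0 (complementary slackness).
From A_Bᵀ y = c: 2·y_components + 1·y_test = 12; 4·y_components + 5·y_test = 42.
Solving: y_components = 3, y_test = 6.
sensors enters the basis when its profit ≥ yᵀa₃ = 3·3 + 6·3 = 27.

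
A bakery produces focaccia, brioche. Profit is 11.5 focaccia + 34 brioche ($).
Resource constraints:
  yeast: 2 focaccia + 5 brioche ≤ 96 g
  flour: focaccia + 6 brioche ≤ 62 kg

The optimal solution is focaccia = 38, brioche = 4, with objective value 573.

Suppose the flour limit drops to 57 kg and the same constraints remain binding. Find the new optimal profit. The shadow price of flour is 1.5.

Δb = -5, so new z* = 573 + (1.5)·(-5) = 573 − 7.5 = 565.5.

565.5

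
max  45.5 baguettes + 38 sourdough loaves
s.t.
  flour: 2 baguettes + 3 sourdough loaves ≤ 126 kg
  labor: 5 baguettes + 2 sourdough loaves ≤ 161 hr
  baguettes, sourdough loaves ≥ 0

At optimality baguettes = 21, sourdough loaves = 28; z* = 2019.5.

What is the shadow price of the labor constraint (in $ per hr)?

Check each constraint at x*: flour 126/126 (tight); labor 161/161 (tight).
Dual feasibility on the basic columns requires 2·y_flour + 5·y_labor = 45.5, 3·y_flour + 2·y_labor = 38.
This yields shadow prices y_flour = 9, y_labor = 5.5.
Shadow price of labor = 5.5.

5.5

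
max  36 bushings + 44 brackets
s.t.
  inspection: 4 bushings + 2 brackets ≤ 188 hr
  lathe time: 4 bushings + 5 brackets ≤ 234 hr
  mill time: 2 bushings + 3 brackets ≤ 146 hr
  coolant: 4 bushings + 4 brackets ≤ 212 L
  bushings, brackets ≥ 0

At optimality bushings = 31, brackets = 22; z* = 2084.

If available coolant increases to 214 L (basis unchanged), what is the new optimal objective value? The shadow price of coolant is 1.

Δb = 2, so new z* = 2084 + (1)·(2) = 2084 + 2 = 2086.

2086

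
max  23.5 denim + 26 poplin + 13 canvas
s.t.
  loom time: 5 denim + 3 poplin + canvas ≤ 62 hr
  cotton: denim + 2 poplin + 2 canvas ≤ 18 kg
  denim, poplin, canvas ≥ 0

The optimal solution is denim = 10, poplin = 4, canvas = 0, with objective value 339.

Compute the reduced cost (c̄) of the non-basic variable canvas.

-7

Both loom time and cotton are binding at x*.
The binding rows give the dual system: 5·y_loom time + 1·y_cotton = 23.5 and 3·y_loom time + 2·y_cotton = 26.
This yields shadow prices y_loom time = 3, y_cotton = 8.5.
Reduced cost of canvas: c₃ − yᵀa₃ = 13 − (3·1 + 8.5·2) = 13 − 20 = -7.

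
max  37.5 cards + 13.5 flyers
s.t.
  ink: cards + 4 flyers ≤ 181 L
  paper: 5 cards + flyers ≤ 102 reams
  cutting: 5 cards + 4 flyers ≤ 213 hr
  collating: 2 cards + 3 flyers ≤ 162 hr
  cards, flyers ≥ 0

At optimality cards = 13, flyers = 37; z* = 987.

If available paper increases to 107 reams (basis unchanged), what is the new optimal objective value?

1014.5

At the optimum: ink uses 161 of 181 (slack = 20); paper uses 102 of 102 (binding); cutting uses 213 of 213 (binding); collating uses 137 of 162 (slack = 25).
By complementary slackness, y = 0 for the non-binding constraints.
From A_Bᵀ y = c: 5·y_paper + 5·y_cutting = 37.5; 1·y_paper + 4·y_cutting = 13.5.
Solving: y_paper = 5.5, y_cutting = 2.
Δz = y_paper·Δb = 5.5 × (5) = 27.5, so new z* = 987 + 27.5 = 1014.5.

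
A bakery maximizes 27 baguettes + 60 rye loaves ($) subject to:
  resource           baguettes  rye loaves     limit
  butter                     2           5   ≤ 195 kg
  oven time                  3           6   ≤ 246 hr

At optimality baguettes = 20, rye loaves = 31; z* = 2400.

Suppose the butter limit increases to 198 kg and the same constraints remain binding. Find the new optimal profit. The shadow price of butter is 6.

Δb = 3, so new z* = 2400 + (6)·(3) = 2400 + 18 = 2418.

2418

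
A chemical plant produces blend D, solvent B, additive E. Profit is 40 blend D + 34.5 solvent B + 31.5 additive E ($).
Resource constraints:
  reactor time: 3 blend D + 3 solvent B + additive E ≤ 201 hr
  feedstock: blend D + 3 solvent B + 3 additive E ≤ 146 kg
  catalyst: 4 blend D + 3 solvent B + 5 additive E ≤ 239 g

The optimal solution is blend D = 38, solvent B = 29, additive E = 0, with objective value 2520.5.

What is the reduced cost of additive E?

At the optimum: reactor time uses 201 of 201 (binding); feedstock uses 125 of 146 (slack = 21); catalyst uses 239 of 239 (binding).
Since feedstock is not tight, its dual is 0.
From A_Bᵀ y = c: 3·y_reactor time + 4·y_catalyst = 40; 3·y_reactor time + 3·y_catalyst = 34.5.
Solving: y_reactor time = 6, y_catalyst = 5.5.
Reduced cost of additive E: c₃ − yᵀa₃ = 31.5 − (6·1 + 5.5·5) = 31.5 − 33.5 = -2.

-2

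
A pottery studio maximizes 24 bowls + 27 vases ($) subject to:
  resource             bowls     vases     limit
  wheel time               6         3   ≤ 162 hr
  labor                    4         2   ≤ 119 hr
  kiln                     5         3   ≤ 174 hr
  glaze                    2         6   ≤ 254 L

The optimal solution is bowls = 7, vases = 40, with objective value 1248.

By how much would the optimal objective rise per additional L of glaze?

Binding: wheel time and glaze. Non-binding: labor (11 unused), kiln (19 unused).
Slack constraints have shadow price 0 (complementary slackness).
From A_Bᵀ y = c: 6·y_wheel time + 2·y_glaze = 24; 3·y_wheel time + 6·y_glaze = 27.
This yields shadow prices y_wheel time = 3, y_glaze = 3.
Shadow price of glaze = 3.

3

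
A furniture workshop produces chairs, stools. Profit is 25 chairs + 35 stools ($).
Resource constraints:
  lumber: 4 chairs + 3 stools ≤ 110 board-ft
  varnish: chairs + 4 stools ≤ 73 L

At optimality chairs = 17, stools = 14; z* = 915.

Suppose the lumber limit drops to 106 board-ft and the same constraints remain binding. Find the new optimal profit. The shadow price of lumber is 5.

895

Δb = -4, so new z* = 915 + (5)·(-4) = 915 − 20 = 895.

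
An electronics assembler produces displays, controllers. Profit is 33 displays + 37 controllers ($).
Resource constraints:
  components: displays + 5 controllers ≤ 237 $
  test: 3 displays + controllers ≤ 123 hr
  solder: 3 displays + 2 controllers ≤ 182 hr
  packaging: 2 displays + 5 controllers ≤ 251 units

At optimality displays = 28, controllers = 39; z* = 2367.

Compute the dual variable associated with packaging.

6

At the optimum: components uses 223 of 237 (slack = 14); test uses 123 of 123 (binding); solder uses 162 of 182 (slack = 20); packaging uses 251 of 251 (binding).
Slack constraints have shadow price 0 (complementary slackness).
From A_Bᵀ y = c: 3·y_test + 2·y_packaging = 33; 1·y_test + 5·y_packaging = 37.
This yields shadow prices y_test = 7, y_packaging = 6.
Shadow price of packaging = 6.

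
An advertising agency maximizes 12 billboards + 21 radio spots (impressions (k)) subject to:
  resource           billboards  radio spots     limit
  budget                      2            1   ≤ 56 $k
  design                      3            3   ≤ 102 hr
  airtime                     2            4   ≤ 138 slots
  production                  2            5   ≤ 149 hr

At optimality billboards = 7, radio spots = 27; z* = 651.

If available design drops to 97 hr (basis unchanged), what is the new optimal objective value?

641

At the optimum: budget uses 41 of 56 (slack = 15); design uses 102 of 102 (binding); airtime uses 122 of 138 (slack = 16); production uses 149 of 149 (binding).
Since budget, airtime are not tight, their duals are 0.
From A_Bᵀ y = c: 3·y_design + 2·y_production = 12; 3·y_design + 5·y_production = 21.
Solving: y_design = 2, y_production = 3.
Δz = y_design·Δb = 2 × (-5) = -10, so new z* = 651 − 10 = 641.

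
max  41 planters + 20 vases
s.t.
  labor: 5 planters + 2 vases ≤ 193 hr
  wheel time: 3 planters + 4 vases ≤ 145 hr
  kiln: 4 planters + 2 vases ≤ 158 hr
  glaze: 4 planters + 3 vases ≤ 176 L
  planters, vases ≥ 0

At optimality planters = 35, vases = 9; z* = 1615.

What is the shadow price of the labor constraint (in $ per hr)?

Binding: labor and kiln. Non-binding: wheel time (4 unused), glaze (9 unused).
By complementary slackness, y = 0 for the non-binding constraints.
The binding rows give the dual system: 5·y_labor + 4·y_kiln = 41 and 2·y_labor + 2·y_kiln = 20.
Solving: y_labor = 1, y_kiln = 9.
Shadow price of labor = 1.

1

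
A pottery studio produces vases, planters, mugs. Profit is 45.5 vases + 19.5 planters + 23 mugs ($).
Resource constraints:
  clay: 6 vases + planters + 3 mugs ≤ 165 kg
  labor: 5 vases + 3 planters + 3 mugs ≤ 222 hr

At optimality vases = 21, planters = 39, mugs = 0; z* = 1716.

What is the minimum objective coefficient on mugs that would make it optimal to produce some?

25.5

At the optimum: clay uses 165 of 165 (binding); labor uses 222 of 222 (binding).
Dual feasibility on the basic columns requires 6·y_clay + 5·y_labor = 45.5, 1·y_clay + 3·y_labor = 19.5.
Solving: y_clay = 3, y_labor = 5.5.
mugs enters the basis when its profit ≥ yᵀa₃ = 3·3 + 5.5·3 = 25.5.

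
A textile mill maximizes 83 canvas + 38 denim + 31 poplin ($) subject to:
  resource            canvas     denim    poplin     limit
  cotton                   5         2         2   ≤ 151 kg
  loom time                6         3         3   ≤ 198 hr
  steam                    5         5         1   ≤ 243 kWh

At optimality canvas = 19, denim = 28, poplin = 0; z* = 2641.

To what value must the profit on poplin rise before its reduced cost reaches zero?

Check each constraint at x*: cotton 151/151 (tight); loom time 198/198 (tight); steam 235/243 (slack 8).
By complementary slackness, y = 0 for the non-binding constraint.
The binding rows give the dual system: 5·y_cotton + 6·y_loom time = 83 and 2·y_cotton + 3·y_loom time = 38.
This yields shadow prices y_cotton = 7, y_loom time = 8.
poplin enters the basis when its profit ≥ yᵀa₃ = 7·2 + 8·3 = 38.

38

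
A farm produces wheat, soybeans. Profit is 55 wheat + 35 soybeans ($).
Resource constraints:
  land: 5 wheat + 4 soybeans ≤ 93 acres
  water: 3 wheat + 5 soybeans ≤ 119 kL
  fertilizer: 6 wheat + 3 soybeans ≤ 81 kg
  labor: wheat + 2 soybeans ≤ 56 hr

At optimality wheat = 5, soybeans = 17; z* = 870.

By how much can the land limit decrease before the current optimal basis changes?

25.5

Binding constraints: land, fertilizer. The basis is B = [[5,4],[6,3]] with det -9.
Per unit decrease in land, x* moves by d = (0.3333, -0.6667).
The basis stays optimal until soybeans reaches 0; allowable decrease = 25.5 acres.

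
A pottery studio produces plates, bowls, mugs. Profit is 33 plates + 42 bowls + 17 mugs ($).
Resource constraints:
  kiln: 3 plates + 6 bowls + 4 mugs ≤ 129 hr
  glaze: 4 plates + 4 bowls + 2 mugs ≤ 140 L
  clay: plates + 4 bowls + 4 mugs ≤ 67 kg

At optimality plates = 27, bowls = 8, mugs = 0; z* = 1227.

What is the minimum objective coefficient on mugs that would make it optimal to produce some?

At the optimum: kiln uses 129 of 129 (binding); glaze uses 140 of 140 (binding); clay uses 59 of 67 (slack = 8).
Since clay is not tight, its dual is 0.
Dual feasibility on the basic columns requires 3·y_kiln + 4·y_glaze = 33, 6·y_kiln + 4·y_glaze = 42.
→ y_kiln = 3 and y_glaze = 6.
mugs enters the basis when its profit ≥ yᵀa₃ = 3·4 + 6·2 = 24.

24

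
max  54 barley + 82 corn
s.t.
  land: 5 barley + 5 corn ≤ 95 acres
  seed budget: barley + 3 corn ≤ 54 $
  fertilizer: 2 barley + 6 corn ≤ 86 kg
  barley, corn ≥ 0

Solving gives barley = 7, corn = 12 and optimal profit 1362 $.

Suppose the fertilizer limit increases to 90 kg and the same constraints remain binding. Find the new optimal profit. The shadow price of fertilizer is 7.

Δb = 4, so new z* = 1362 + (7)·(4) = 1362 + 28 = 1390.

1390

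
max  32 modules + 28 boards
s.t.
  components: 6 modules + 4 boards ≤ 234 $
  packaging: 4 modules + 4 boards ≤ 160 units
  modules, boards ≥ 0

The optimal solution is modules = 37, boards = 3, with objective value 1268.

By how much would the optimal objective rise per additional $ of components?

Check each constraint at x*: components 234/234 (tight); packaging 160/160 (tight).
The binding rows give the dual system: 6·y_components + 4·y_packaging = 32 and 4·y_components + 4·y_packaging = 28.
Solving: y_components = 2, y_packaging = 5.
Shadow price of components = 2.

2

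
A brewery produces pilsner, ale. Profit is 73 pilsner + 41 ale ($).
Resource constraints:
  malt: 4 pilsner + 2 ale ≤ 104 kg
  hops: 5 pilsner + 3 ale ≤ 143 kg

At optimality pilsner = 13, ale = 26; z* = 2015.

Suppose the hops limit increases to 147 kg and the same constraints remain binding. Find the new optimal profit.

At the optimum: malt uses 104 of 104 (binding); hops uses 143 of 143 (binding).
The binding rows give the dual system: 4·y_malt + 5·y_hops = 73 and 2·y_malt + 3·y_hops = 41.
→ y_malt = 7 and y_hops = 9.
Δz = y_hops·Δb = 9 × (4) = 36, so new z* = 2015 + 36 = 2051.

2051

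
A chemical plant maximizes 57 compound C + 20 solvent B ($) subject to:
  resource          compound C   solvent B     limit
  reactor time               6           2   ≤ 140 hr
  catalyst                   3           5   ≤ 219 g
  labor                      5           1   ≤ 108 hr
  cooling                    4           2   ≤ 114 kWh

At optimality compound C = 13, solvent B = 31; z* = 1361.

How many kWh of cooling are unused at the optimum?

cooling used = 4·13 + 2·31 = 114; slack = 114 − 114 = 0.

0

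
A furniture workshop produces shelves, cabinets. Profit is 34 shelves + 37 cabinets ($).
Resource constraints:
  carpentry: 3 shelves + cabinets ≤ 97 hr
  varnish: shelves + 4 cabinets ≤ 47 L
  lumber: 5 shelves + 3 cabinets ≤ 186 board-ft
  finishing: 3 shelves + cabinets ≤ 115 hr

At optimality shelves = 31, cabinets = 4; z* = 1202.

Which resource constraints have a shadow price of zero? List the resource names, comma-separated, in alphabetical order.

finishing, lumber

carpentry: 97/97 (binding)
varnish: 47/47 (binding)
lumber: 167/186 (slack 19)
finishing: 97/115 (slack 18)
By complementary slackness, a constraint with positive slack has shadow price 0 → finishing, lumber.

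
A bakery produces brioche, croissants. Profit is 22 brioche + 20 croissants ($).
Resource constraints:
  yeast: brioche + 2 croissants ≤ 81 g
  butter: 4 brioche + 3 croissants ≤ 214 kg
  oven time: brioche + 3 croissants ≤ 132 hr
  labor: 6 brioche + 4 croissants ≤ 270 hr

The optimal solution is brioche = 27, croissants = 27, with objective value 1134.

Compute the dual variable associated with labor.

At the optimum: yeast uses 81 of 81 (binding); butter uses 189 of 214 (slack = 25); oven time uses 108 of 132 (slack = 24); labor uses 270 of 270 (binding).
By complementary slackness, y = 0 for the non-binding constraints.
The binding rows give the dual system: 1·y_yeast + 6·y_labor = 22 and 2·y_yeast + 4·y_labor = 20.
→ y_yeast = 4 and y_labor = 3.
Shadow price of labor = 3.

3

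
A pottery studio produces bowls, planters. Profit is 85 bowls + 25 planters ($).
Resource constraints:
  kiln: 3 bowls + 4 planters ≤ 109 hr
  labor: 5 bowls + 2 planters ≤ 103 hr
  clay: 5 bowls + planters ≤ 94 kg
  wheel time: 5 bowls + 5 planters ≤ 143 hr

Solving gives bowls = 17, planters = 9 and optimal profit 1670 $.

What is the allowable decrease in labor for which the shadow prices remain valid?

9

Binding constraints: labor, clay. The basis is B = [[5,2],[5,1]] with det -5.
Per unit decrease in labor, x* moves by d = (0.2, -1).
The basis stays optimal until planters reaches 0; allowable decrease = 9 hr.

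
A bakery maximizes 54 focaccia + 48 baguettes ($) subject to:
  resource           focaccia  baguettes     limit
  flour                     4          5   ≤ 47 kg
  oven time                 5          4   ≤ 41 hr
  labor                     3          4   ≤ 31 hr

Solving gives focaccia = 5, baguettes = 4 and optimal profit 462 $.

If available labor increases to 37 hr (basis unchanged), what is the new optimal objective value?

480

At the optimum: flour uses 40 of 47 (slack = 7); oven time uses 41 of 41 (binding); labor uses 31 of 31 (binding).
By complementary slackness, y = 0 for the non-binding constraint.
Dual feasibility on the basic columns requires 5·y_oven time + 3·y_labor = 54, 4·y_oven time + 4·y_labor = 48.
This yields shadow prices y_oven time = 9, y_labor = 3.
Δz = y_labor·Δb = 3 × (6) = 18, so new z* = 462 + 18 = 480.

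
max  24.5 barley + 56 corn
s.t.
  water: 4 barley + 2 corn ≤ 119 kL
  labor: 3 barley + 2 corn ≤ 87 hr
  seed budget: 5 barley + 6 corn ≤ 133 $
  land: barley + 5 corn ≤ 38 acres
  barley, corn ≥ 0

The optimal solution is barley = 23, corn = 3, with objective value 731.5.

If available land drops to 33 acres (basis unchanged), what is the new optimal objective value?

At the optimum: water uses 98 of 119 (slack = 21); labor uses 75 of 87 (slack = 12); seed budget uses 133 of 133 (binding); land uses 38 of 38 (binding).
By complementary slackness, y = 0 for the non-binding constraints.
Dual feasibility on the basic columns requires 5·y_seed budget + 1·y_land = 24.5, 6·y_seed budget + 5·y_land = 56.
This yields shadow prices y_seed budget = 3.5, y_land = 7.
Δz = y_land·Δb = 7 × (-5) = -35, so new z* = 731.5 − 35 = 696.5.

696.5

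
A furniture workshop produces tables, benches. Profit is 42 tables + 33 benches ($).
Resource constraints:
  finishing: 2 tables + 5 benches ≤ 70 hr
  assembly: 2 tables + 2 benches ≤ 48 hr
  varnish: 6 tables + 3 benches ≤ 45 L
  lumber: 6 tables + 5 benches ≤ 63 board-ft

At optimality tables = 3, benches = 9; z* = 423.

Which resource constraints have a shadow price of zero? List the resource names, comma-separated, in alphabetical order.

finishing: 51/70 (slack 19)
assembly: 24/48 (slack 24)
varnish: 45/45 (binding)
lumber: 63/63 (binding)
By complementary slackness, a constraint with positive slack has shadow price 0 → assembly, finishing.

assembly, finishing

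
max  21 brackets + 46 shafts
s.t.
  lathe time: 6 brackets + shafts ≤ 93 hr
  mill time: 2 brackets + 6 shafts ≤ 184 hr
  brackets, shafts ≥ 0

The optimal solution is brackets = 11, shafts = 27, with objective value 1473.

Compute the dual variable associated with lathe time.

1

Both lathe time and mill time are binding at x*.
The binding rows give the dual system: 6·y_lathe time + 2·y_mill time = 21 and 1·y_lathe time + 6·y_mill time = 46.
→ y_lathe time = 1 and y_mill time = 7.5.
Shadow price of lathe time = 1.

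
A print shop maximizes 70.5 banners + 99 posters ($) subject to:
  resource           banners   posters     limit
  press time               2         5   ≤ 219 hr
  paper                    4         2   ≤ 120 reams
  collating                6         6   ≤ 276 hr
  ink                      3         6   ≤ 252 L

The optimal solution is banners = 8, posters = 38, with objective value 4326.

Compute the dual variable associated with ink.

9.5

At the optimum: press time uses 206 of 219 (slack = 13); paper uses 108 of 120 (slack = 12); collating uses 276 of 276 (binding); ink uses 252 of 252 (binding).
Slack constraints have shadow price 0 (complementary slackness).
The binding rows give the dual system: 6·y_collating + 3·y_ink = 70.5 and 6·y_collating + 6·y_ink = 99.
→ y_collating = 7 and y_ink = 9.5.
Shadow price of ink = 9.5.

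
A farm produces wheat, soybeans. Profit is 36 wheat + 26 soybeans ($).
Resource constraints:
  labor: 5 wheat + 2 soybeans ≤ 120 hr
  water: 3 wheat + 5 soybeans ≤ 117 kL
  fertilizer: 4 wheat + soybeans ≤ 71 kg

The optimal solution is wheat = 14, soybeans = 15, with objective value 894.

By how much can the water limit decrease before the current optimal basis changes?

63.75

Binding constraints: water, fertilizer. The basis is B = [[3,5],[4,1]] with det -17.
Per unit decrease in water, x* moves by d = (0.0588, -0.2353).
The basis stays optimal until soybeans reaches 0; allowable decrease = 63.75 kL.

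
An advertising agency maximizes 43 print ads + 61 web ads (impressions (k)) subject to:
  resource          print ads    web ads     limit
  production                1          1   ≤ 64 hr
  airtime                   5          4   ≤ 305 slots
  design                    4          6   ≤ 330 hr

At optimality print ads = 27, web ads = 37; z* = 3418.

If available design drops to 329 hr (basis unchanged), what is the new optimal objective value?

3409

At the optimum: production uses 64 of 64 (binding); airtime uses 283 of 305 (slack = 22); design uses 330 of 330 (binding).
By complementary slackness, y = 0 for the non-binding constraint.
Dual feasibility on the basic columns requires 1·y_production + 4·y_design = 43, 1·y_production + 6·y_design = 61.
→ y_production = 7 and y_design = 9.
Δz = y_design·Δb = 9 × (-1) = -9, so new z* = 3418 − 9 = 3409.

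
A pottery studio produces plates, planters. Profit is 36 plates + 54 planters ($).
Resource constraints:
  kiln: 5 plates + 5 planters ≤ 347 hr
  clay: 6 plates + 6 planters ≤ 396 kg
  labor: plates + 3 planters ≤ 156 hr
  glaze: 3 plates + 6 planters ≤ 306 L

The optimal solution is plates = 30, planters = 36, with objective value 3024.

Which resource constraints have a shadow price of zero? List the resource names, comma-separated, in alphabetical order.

kiln, labor

kiln: 330/347 (slack 17)
clay: 396/396 (binding)
labor: 138/156 (slack 18)
glaze: 306/306 (binding)
By complementary slackness, a constraint with positive slack has shadow price 0 → kiln, labor.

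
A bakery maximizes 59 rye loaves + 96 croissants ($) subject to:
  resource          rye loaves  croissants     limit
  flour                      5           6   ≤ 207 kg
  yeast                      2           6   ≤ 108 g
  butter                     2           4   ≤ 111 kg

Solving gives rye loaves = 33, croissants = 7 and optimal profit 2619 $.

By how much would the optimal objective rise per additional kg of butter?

0

At the optimum: flour uses 207 of 207 (binding); yeast uses 108 of 108 (binding); butter uses 94 of 111 (slack = 17).
Since butter is not tight, its dual is 0.
Dual feasibility on the basic columns requires 5·y_flour + 2·y_yeast = 59, 6·y_flour + 6·y_yeast = 96.
→ y_flour = 9 and y_yeast = 7.
Shadow price of butter = 0.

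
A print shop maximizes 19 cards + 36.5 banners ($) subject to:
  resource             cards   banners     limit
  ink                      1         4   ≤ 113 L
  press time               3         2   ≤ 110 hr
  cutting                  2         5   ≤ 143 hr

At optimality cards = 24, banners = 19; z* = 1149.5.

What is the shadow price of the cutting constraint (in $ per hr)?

6.5

At the optimum: ink uses 100 of 113 (slack = 13); press time uses 110 of 110 (binding); cutting uses 143 of 143 (binding).
Slack constraints have shadow price 0 (complementary slackness).
Dual feasibility on the basic columns requires 3·y_press time + 2·y_cutting = 19, 2·y_press time + 5·y_cutting = 36.5.
→ y_press time = 2 and y_cutting = 6.5.
Shadow price of cutting = 6.5.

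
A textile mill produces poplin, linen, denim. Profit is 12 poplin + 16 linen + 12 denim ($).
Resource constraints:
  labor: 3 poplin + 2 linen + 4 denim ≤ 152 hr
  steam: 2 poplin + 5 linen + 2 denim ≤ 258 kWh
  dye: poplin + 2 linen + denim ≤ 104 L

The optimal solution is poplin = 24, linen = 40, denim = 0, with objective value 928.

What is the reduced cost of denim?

At the optimum: labor uses 152 of 152 (binding); steam uses 248 of 258 (slack = 10); dye uses 104 of 104 (binding).
By complementary slackness, y = 0 for the non-binding constraint.
From A_Bᵀ y = c: 3·y_labor + 1·y_dye = 12; 2·y_labor + 2·y_dye = 16.
→ y_labor = 2 and y_dye = 6.
Reduced cost of denim: c₃ − yᵀa₃ = 12 − (2·4 + 6·1) = 12 − 14 = -2.

-2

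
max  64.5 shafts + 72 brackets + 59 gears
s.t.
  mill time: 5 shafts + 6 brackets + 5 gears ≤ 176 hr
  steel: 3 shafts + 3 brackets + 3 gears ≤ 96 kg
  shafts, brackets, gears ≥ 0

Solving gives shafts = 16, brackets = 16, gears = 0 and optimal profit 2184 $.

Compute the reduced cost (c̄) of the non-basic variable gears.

-5.5

Check each constraint at x*: mill time 176/176 (tight); steel 96/96 (tight).
From A_Bᵀ y = c: 5·y_mill time + 3·y_steel = 64.5; 6·y_mill time + 3·y_steel = 72.
Solving: y_mill time = 7.5, y_steel = 9.
Reduced cost of gears: c₃ − yᵀa₃ = 59 − (7.5·5 + 9·3) = 59 − 64.5 = -5.5.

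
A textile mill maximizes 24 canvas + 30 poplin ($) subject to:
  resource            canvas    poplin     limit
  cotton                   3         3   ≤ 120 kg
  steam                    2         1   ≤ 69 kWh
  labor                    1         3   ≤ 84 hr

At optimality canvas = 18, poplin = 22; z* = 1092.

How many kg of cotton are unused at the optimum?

cotton used = 3·18 + 3·22 = 120; slack = 120 − 120 = 0.

0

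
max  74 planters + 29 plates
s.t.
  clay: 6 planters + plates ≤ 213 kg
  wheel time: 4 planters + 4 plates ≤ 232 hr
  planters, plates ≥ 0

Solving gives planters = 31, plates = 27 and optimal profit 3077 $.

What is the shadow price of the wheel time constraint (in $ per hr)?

Check each constraint at x*: clay 213/213 (tight); wheel time 232/232 (tight).
From A_Bᵀ y = c: 6·y_clay + 4·y_wheel time = 74; 1·y_clay + 4·y_wheel time = 29.
Solving: y_clay = 9, y_wheel time = 5.
Shadow price of wheel time = 5.

5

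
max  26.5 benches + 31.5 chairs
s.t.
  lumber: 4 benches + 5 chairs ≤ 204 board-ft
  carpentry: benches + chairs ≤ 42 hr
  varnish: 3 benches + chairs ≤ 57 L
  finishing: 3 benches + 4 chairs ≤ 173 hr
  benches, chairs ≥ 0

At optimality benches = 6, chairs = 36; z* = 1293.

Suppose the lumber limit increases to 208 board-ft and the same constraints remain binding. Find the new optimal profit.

At the optimum: lumber uses 204 of 204 (binding); carpentry uses 42 of 42 (binding); varnish uses 54 of 57 (slack = 3); finishing uses 162 of 173 (slack = 11).
Slack constraints have shadow price 0 (complementary slackness).
Dual feasibility on the basic columns requires 4·y_lumber + 1·y_carpentry = 26.5, 5·y_lumber + 1·y_carpentry = 31.5.
This yields shadow prices y_lumber = 5, y_carpentry = 6.5.
Δz = y_lumber·Δb = 5 × (4) = 20, so new z* = 1293 + 20 = 1313.

1313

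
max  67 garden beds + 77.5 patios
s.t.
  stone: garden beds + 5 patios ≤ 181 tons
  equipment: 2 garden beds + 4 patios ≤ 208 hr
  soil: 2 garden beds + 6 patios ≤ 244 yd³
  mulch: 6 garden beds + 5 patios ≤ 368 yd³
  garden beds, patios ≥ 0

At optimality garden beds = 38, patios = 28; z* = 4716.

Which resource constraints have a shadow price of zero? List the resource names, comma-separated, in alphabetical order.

stone: 178/181 (slack 3)
equipment: 188/208 (slack 20)
soil: 244/244 (binding)
mulch: 368/368 (binding)
By complementary slackness, a constraint with positive slack has shadow price 0 → equipment, stone.

equipment, stone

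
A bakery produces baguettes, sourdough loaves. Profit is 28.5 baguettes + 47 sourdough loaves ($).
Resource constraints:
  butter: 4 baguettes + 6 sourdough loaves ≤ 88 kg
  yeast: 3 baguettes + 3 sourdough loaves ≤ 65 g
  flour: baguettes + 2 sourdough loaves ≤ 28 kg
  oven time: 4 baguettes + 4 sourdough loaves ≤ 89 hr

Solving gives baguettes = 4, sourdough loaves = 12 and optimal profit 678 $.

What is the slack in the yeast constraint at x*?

17

yeast used = 3·4 + 3·12 = 48; slack = 65 − 48 = 17.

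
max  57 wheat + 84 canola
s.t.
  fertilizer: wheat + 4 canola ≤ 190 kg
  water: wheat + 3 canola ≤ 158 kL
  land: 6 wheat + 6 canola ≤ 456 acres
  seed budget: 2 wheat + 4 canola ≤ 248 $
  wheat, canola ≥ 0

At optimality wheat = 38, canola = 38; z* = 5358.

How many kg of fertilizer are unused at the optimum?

0

fertilizer used = 1·38 + 4·38 = 190; slack = 190 − 190 = 0.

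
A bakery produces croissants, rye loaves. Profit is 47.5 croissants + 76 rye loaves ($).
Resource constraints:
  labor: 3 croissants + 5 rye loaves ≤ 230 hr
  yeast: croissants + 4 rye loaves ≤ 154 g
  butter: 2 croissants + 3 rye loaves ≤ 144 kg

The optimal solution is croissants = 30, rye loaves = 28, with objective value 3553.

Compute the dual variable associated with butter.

9.5

At the optimum: labor uses 230 of 230 (binding); yeast uses 142 of 154 (slack = 12); butter uses 144 of 144 (binding).
By complementary slackness, y = 0 for the non-binding constraint.
The binding rows give the dual system: 3·y_labor + 2·y_butter = 47.5 and 5·y_labor + 3·y_butter = 76.
Solving: y_labor = 9.5, y_butter = 9.5.
Shadow price of butter = 9.5.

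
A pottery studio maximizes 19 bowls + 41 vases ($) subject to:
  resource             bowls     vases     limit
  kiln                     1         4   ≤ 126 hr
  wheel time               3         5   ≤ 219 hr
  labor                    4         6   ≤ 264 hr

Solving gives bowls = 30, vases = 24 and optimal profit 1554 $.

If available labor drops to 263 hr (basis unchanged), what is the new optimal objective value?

Check each constraint at x*: kiln 126/126 (tight); wheel time 210/219 (slack 9); labor 264/264 (tight).
By complementary slackness, y = 0 for the non-binding constraint.
From A_Bᵀ y = c: 1·y_kiln + 4·y_labor = 19; 4·y_kiln + 6·y_labor = 41.
This yields shadow prices y_kiln = 5, y_labor = 3.5.
Δz = y_labor·Δb = 3.5 × (-1) = -3.5, so new z* = 1554 − 3.5 = 1550.5.

1550.5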